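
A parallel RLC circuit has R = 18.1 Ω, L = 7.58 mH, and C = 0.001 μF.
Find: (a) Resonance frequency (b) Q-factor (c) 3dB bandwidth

Step 1 — Resonance: ω₀ = 1/√(LC) = 1/√(0.00758·1e-09) = 3.632e+05 rad/s.
Step 2 — f₀ = ω₀/(2π) = 5.781e+04 Hz.
Step 3 — Parallel Q: Q = R/(ω₀L) = 18.1/(3.632e+05·0.00758) = 0.006574.
Step 4 — Bandwidth: Δω = ω₀/Q = 5.525e+07 rad/s; BW = Δω/(2π) = 8.793e+06 Hz.

(a) f₀ = 5.781e+04 Hz  (b) Q = 0.006574  (c) BW = 8.793e+06 Hz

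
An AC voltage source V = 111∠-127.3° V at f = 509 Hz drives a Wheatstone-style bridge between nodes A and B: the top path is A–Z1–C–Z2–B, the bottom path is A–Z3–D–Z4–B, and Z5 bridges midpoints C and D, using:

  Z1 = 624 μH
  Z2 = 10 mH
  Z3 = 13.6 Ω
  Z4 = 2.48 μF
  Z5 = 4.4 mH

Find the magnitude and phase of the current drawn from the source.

Step 1 — Angular frequency: ω = 2π·f = 2π·509 = 3198 rad/s.
Step 2 — Component impedances:
  Z1: Z = jωL = j·3198·0.000624 = 0 + j1.996 Ω
  Z2: Z = jωL = j·3198·0.01 = 0 + j31.98 Ω
  Z3: Z = R = 13.6 Ω
  Z4: Z = 1/(jωC) = -j/(ω·C) = 0 - j126.1 Ω
  Z5: Z = jωL = j·3198·0.0044 = 0 + j14.07 Ω
Step 3 — Bridge requires nodal analysis (the Z5 bridge couples midpoints C and D, so the two paths cannot be reduced to a simple series/parallel combination). Setting node B to ground and injecting 1 A at node A, the 3-node admittance system at A, C, D solves to V_A = Z_AB = 0.3385 + j46.3 Ω = 46.3∠89.6° Ω.
Step 4 — Source phasor: V = 111∠-127.3° V = -67.26 - j88.3 V.
Step 5 — Ohm's law: I = V / Z_total = (-67.26 - j88.3) / (0.3385 + j46.3) = -1.918 + j1.439 A.
Step 6 — Convert to polar: |I| = 2.398 A, ∠I = 143.1°.

I = 2.398∠143.1° A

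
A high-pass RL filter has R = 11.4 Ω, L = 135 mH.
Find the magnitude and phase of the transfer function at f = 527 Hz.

Step 1 — Angular frequency: ω = 2π·527 = 3311 rad/s.
Step 2 — Transfer function: H(jω) = jωL/(R + jωL).
Step 3 — Numerator jωL = j·447; denominator R + jωL = 11.4 + j447.
Step 4 — H = 0.9994 + j0.02549.
Step 5 — Magnitude: |H| = 0.9997 (-0.0 dB); phase: φ = 1.5°.

|H| = 0.9997 (-0.0 dB), φ = 1.5°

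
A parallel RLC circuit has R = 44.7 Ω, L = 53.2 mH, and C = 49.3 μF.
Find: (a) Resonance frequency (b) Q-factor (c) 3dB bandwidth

Step 1 — Resonance: ω₀ = 1/√(LC) = 1/√(0.0532·4.93e-05) = 617.5 rad/s.
Step 2 — f₀ = ω₀/(2π) = 98.27 Hz.
Step 3 — Parallel Q: Q = R/(ω₀L) = 44.7/(617.5·0.0532) = 1.361.
Step 4 — Bandwidth: Δω = ω₀/Q = 453.8 rad/s; BW = Δω/(2π) = 72.22 Hz.

(a) f₀ = 98.27 Hz  (b) Q = 1.361  (c) BW = 72.22 Hz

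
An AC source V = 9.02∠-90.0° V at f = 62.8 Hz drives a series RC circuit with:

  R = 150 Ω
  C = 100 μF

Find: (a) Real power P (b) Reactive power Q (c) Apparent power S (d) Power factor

Step 1 — Angular frequency: ω = 2π·f = 2π·62.8 = 394.6 rad/s.
Step 2 — Component impedances:
  R: Z = R = 150 Ω
  C: Z = 1/(jωC) = -j/(ω·C) = 0 - j25.34 Ω
Step 3 — Series combination: Z_total = R + C = 150 - j25.34 Ω = 152.1∠-9.6° Ω.
Step 4 — Source phasor: V = 9.02∠-90.0° V = 0 - j9.02 V.
Step 5 — Current: I = V / Z = 0.009878 - j0.05846 A = 0.05929∠-80.4° A.
Step 6 — Complex power: S = V·I* = 0.5273 - j0.0891 VA.
Step 7 — Real power: P = Re(S) = 0.5273 W.
Step 8 — Reactive power: Q = Im(S) = -0.0891 VAR.
Step 9 — Apparent power: |S| = 0.5348 VA.
Step 10 — Power factor: PF = P/|S| = 0.986 (leading).

(a) P = 0.5273 W  (b) Q = -0.0891 VAR  (c) S = 0.5348 VA  (d) PF = 0.986 (leading)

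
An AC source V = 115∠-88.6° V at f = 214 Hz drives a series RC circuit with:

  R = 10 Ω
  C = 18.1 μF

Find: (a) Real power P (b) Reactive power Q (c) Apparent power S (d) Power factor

Step 1 — Angular frequency: ω = 2π·f = 2π·214 = 1345 rad/s.
Step 2 — Component impedances:
  R: Z = R = 10 Ω
  C: Z = 1/(jωC) = -j/(ω·C) = 0 - j41.09 Ω
Step 3 — Series combination: Z_total = R + C = 10 - j41.09 Ω = 42.29∠-76.3° Ω.
Step 4 — Source phasor: V = 115∠-88.6° V = 2.81 - j115 V.
Step 5 — Current: I = V / Z = 2.657 - j0.5783 A = 2.719∠-12.3° A.
Step 6 — Complex power: S = V·I* = 73.95 - j303.9 VA.
Step 7 — Real power: P = Re(S) = 73.95 W.
Step 8 — Reactive power: Q = Im(S) = -303.9 VAR.
Step 9 — Apparent power: |S| = 312.7 VA.
Step 10 — Power factor: PF = P/|S| = 0.2365 (leading).

(a) P = 73.95 W  (b) Q = -303.9 VAR  (c) S = 312.7 VA  (d) PF = 0.2365 (leading)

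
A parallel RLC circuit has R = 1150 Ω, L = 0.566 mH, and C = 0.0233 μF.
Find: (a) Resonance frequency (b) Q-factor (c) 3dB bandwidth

Step 1 — Resonance: ω₀ = 1/√(LC) = 1/√(0.000566·2.33e-08) = 2.754e+05 rad/s.
Step 2 — f₀ = ω₀/(2π) = 4.383e+04 Hz.
Step 3 — Parallel Q: Q = R/(ω₀L) = 1150/(2.754e+05·0.000566) = 7.378.
Step 4 — Bandwidth: Δω = ω₀/Q = 3.732e+04 rad/s; BW = Δω/(2π) = 5940 Hz.

(a) f₀ = 4.383e+04 Hz  (b) Q = 7.378  (c) BW = 5940 Hz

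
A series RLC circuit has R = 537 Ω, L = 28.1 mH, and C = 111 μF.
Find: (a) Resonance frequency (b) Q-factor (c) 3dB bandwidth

Step 1 — Resonance condition Im(Z)=0 gives ω₀ = 1/√(LC).
Step 2 — ω₀ = 1/√(0.0281·0.000111) = 566.2 rad/s.
Step 3 — f₀ = ω₀/(2π) = 90.12 Hz.
Step 4 — Series Q: Q = ω₀L/R = 566.2·0.0281/537 = 0.02963.
Step 5 — 3dB bandwidth: Δω = ω₀/Q = 1.911e+04 rad/s; BW = Δω/(2π) = 3042 Hz.

(a) f₀ = 90.12 Hz  (b) Q = 0.02963  (c) BW = 3042 Hz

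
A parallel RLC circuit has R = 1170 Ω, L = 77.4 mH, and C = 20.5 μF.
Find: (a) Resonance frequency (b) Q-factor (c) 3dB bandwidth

Step 1 — Resonance: ω₀ = 1/√(LC) = 1/√(0.0774·2.05e-05) = 793.9 rad/s.
Step 2 — f₀ = ω₀/(2π) = 126.3 Hz.
Step 3 — Parallel Q: Q = R/(ω₀L) = 1170/(793.9·0.0774) = 19.04.
Step 4 — Bandwidth: Δω = ω₀/Q = 41.69 rad/s; BW = Δω/(2π) = 6.636 Hz.

(a) f₀ = 126.3 Hz  (b) Q = 19.04  (c) BW = 6.636 Hz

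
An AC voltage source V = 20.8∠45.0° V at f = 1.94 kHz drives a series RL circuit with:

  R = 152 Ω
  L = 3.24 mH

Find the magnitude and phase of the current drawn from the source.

Step 1 — Angular frequency: ω = 2π·f = 2π·1940 = 1.219e+04 rad/s.
Step 2 — Component impedances:
  R: Z = R = 152 Ω
  L: Z = jωL = j·1.219e+04·0.00324 = 0 + j39.49 Ω
Step 3 — Series combination: Z_total = R + L = 152 + j39.49 Ω = 157∠14.6° Ω.
Step 4 — Source phasor: V = 20.8∠45.0° V = 14.71 + j14.71 V.
Step 5 — Ohm's law: I = V / Z_total = (14.71 + j14.71) / (152 + j39.49) = 0.1142 + j0.06709 A.
Step 6 — Convert to polar: |I| = 0.1324 A, ∠I = 30.4°.

I = 0.1324∠30.4° A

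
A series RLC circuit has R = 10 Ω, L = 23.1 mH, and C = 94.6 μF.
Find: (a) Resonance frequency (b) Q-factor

Step 1 — Resonance condition Im(Z)=0 gives ω₀ = 1/√(LC).
Step 2 — ω₀ = 1/√(0.0231·9.46e-05) = 676.5 rad/s.
Step 3 — f₀ = ω₀/(2π) = 107.7 Hz.
Step 4 — Series Q: Q = ω₀L/R = 676.5·0.0231/10 = 1.563.

(a) f₀ = 107.7 Hz  (b) Q = 1.563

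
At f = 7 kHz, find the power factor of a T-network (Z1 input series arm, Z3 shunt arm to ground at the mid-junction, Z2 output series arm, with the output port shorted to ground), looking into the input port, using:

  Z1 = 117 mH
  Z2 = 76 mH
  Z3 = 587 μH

Step 1 — Angular frequency: ω = 2π·f = 2π·7000 = 4.398e+04 rad/s.
Step 2 — Component impedances:
  Z1: Z = jωL = j·4.398e+04·0.117 = 0 + j5146 Ω
  Z2: Z = jωL = j·4.398e+04·0.076 = 0 + j3343 Ω
  Z3: Z = jωL = j·4.398e+04·0.000587 = 0 + j25.82 Ω
Step 3 — With the output port shorted to ground, the output series arm Z2 runs from the junction to ground; the shunt arm Z3 also runs from the junction to ground. They appear in parallel: Z3 || Z2 = 0 + j25.62 Ω.
Step 4 — Series with input arm Z1: Z_in = Z1 + (Z3 || Z2) = 0 + j5172 Ω = 5172∠90.0° Ω.
Step 5 — Power factor: PF = cos(φ) = Re(Z)/|Z| = 0/5172 = 0.
Step 6 — Type: Im(Z) = 5172 ⇒ lagging (phase φ = 90.0°).

PF = 0 (lagging, φ = 90.0°)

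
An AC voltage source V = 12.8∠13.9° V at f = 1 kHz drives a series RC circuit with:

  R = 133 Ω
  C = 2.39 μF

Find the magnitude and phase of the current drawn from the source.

Step 1 — Angular frequency: ω = 2π·f = 2π·1000 = 6283 rad/s.
Step 2 — Component impedances:
  R: Z = R = 133 Ω
  C: Z = 1/(jωC) = -j/(ω·C) = 0 - j66.59 Ω
Step 3 — Series combination: Z_total = R + C = 133 - j66.59 Ω = 148.7∠-26.6° Ω.
Step 4 — Source phasor: V = 12.8∠13.9° V = 12.43 + j3.075 V.
Step 5 — Ohm's law: I = V / Z_total = (12.43 + j3.075) / (133 - j66.59) = 0.06544 + j0.05589 A.
Step 6 — Convert to polar: |I| = 0.08606 A, ∠I = 40.5°.

I = 0.08606∠40.5° A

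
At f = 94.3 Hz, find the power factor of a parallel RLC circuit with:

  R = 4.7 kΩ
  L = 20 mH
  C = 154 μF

Step 1 — Angular frequency: ω = 2π·f = 2π·94.3 = 592.5 rad/s.
Step 2 — Component impedances:
  R: Z = R = 4700 Ω
  L: Z = jωL = j·592.5·0.02 = 0 + j11.85 Ω
  C: Z = 1/(jωC) = -j/(ω·C) = 0 - j10.96 Ω
Step 3 — Parallel combination: 1/Z_total = 1/R + 1/L + 1/C; Z_total = 4.519 - j145.7 Ω = 145.7∠-88.2° Ω.
Step 4 — Power factor: PF = cos(φ) = Re(Z)/|Z| = 4.5193/145.74 = 0.03101.
Step 5 — Type: Im(Z) = -145.7 ⇒ leading (phase φ = -88.2°).

PF = 0.03101 (leading, φ = -88.2°)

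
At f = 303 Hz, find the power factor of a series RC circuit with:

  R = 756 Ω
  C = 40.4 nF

Step 1 — Angular frequency: ω = 2π·f = 2π·303 = 1904 rad/s.
Step 2 — Component impedances:
  R: Z = R = 756 Ω
  C: Z = 1/(jωC) = -j/(ω·C) = 0 - j1.3e+04 Ω
Step 3 — Series combination: Z_total = R + C = 756 - j1.3e+04 Ω = 1.302e+04∠-86.7° Ω.
Step 4 — Power factor: PF = cos(φ) = Re(Z)/|Z| = 756/13024 = 0.05805.
Step 5 — Type: Im(Z) = -1.3e+04 ⇒ leading (phase φ = -86.7°).

PF = 0.05805 (leading, φ = -86.7°)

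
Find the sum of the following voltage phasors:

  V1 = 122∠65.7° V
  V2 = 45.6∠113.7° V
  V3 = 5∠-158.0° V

Step 1 — Convert each phasor to rectangular form:
  V1 = 122·(cos(65.7°) + j·sin(65.7°)) = 50.2 + j111.2 V
  V2 = 45.6·(cos(113.7°) + j·sin(113.7°)) = -18.33 + j41.75 V
  V3 = 5·(cos(-158.0°) + j·sin(-158.0°)) = -4.636 - j1.873 V
Step 2 — Sum components: V_total = 27.24 + j151.1 V.
Step 3 — Convert to polar: |V_total| = 153.5 V, ∠V_total = 79.8°.

V_total = 153.5∠79.8° V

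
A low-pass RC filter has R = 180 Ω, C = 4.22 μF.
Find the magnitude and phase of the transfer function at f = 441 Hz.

Step 1 — Angular frequency: ω = 2π·441 = 2771 rad/s.
Step 2 — Transfer function: H(jω) = 1/(1 + jωRC).
Step 3 — Denominator: 1 + jωRC = 1 + j·2771·180·4.22e-06 = 1 + j2.105.
Step 4 — H = 0.1842 - j0.3876.
Step 5 — Magnitude: |H| = 0.4291 (-7.3 dB); phase: φ = -64.6°.

|H| = 0.4291 (-7.3 dB), φ = -64.6°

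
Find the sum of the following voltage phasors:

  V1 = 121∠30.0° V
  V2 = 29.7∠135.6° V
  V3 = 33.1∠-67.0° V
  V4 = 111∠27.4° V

Step 1 — Convert each phasor to rectangular form:
  V1 = 121·(cos(30.0°) + j·sin(30.0°)) = 104.8 + j60.5 V
  V2 = 29.7·(cos(135.6°) + j·sin(135.6°)) = -21.22 + j20.78 V
  V3 = 33.1·(cos(-67.0°) + j·sin(-67.0°)) = 12.93 - j30.47 V
  V4 = 111·(cos(27.4°) + j·sin(27.4°)) = 98.55 + j51.08 V
Step 2 — Sum components: V_total = 195 + j101.9 V.
Step 3 — Convert to polar: |V_total| = 220.1 V, ∠V_total = 27.6°.

V_total = 220.1∠27.6° V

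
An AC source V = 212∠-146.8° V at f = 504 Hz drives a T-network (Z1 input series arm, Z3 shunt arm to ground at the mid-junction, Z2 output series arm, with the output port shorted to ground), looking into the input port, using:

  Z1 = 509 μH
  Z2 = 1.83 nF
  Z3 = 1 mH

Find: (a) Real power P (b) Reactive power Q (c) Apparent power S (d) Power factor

Step 1 — Angular frequency: ω = 2π·f = 2π·504 = 3167 rad/s.
Step 2 — Component impedances:
  Z1: Z = jωL = j·3167·0.000509 = 0 + j1.612 Ω
  Z2: Z = 1/(jωC) = -j/(ω·C) = 0 - j1.726e+05 Ω
  Z3: Z = jωL = j·3167·0.001 = 0 + j3.167 Ω
Step 3 — With the output port shorted to ground, the output series arm Z2 runs from the junction to ground; the shunt arm Z3 also runs from the junction to ground. They appear in parallel: Z3 || Z2 = 0 + j3.167 Ω.
Step 4 — Series with input arm Z1: Z_in = Z1 + (Z3 || Z2) = 0 + j4.779 Ω = 4.779∠90.0° Ω.
Step 5 — Source phasor: V = 212∠-146.8° V = -177.4 - j116.1 V.
Step 6 — Current: I = V / Z = -24.29 + j37.12 A = 44.36∠123.2° A.
Step 7 — Complex power: S = V·I* = 0 + j9405 VA.
Step 8 — Real power: P = Re(S) = 0 W.
Step 9 — Reactive power: Q = Im(S) = 9405 VAR.
Step 10 — Apparent power: |S| = 9405 VA.
Step 11 — Power factor: PF = P/|S| = 0 (lagging).

(a) P = 0 W  (b) Q = 9405 VAR  (c) S = 9405 VA  (d) PF = 0 (lagging)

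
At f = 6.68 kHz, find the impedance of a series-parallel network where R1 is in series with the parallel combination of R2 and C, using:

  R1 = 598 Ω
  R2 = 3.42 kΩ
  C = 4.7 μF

Step 1 — Angular frequency: ω = 2π·f = 2π·6680 = 4.197e+04 rad/s.
Step 2 — Component impedances:
  R1: Z = R = 598 Ω
  R2: Z = R = 3420 Ω
  C: Z = 1/(jωC) = -j/(ω·C) = 0 - j5.069 Ω
Step 3 — Parallel branch: R2 || C = 1/(1/R2 + 1/C) = 0.007514 - j5.069 Ω.
Step 4 — Series with R1: Z_total = R1 + (R2 || C) = 598 - j5.069 Ω = 598∠-0.5° Ω.

Z = 598 - j5.069 Ω = 598∠-0.5° Ω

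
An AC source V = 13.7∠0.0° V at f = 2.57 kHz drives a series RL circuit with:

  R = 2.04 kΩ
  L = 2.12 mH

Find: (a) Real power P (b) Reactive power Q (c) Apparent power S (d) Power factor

Step 1 — Angular frequency: ω = 2π·f = 2π·2570 = 1.615e+04 rad/s.
Step 2 — Component impedances:
  R: Z = R = 2040 Ω
  L: Z = jωL = j·1.615e+04·0.00212 = 0 + j34.23 Ω
Step 3 — Series combination: Z_total = R + L = 2040 + j34.23 Ω = 2040∠1.0° Ω.
Step 4 — Source phasor: V = 13.7∠0.0° V = 13.7 V.
Step 5 — Current: I = V / Z = 0.006714 - j0.0001127 A = 0.006715∠-1.0° A.
Step 6 — Complex power: S = V·I* = 0.09198 + j0.001544 VA.
Step 7 — Real power: P = Re(S) = 0.09198 W.
Step 8 — Reactive power: Q = Im(S) = 0.001544 VAR.
Step 9 — Apparent power: |S| = 0.09199 VA.
Step 10 — Power factor: PF = P/|S| = 0.9999 (lagging).

(a) P = 0.09198 W  (b) Q = 0.001544 VAR  (c) S = 0.09199 VA  (d) PF = 0.9999 (lagging)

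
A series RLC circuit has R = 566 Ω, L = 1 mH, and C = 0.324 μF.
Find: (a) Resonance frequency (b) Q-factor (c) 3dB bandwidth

Step 1 — Resonance condition Im(Z)=0 gives ω₀ = 1/√(LC).
Step 2 — ω₀ = 1/√(0.001·3.24e-07) = 5.556e+04 rad/s.
Step 3 — f₀ = ω₀/(2π) = 8842 Hz.
Step 4 — Series Q: Q = ω₀L/R = 5.556e+04·0.001/566 = 0.09815.
Step 5 — 3dB bandwidth: Δω = ω₀/Q = 5.66e+05 rad/s; BW = Δω/(2π) = 9.008e+04 Hz.

(a) f₀ = 8842 Hz  (b) Q = 0.09815  (c) BW = 9.008e+04 Hz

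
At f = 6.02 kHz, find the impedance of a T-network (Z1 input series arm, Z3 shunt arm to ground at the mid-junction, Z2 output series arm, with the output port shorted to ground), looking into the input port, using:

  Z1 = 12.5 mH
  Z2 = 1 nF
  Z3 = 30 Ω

Step 1 — Angular frequency: ω = 2π·f = 2π·6020 = 3.782e+04 rad/s.
Step 2 — Component impedances:
  Z1: Z = jωL = j·3.782e+04·0.0125 = 0 + j472.8 Ω
  Z2: Z = 1/(jωC) = -j/(ω·C) = 0 - j2.644e+04 Ω
  Z3: Z = R = 30 Ω
Step 3 — With the output port shorted to ground, the output series arm Z2 runs from the junction to ground; the shunt arm Z3 also runs from the junction to ground. They appear in parallel: Z3 || Z2 = 30 - j0.03404 Ω.
Step 4 — Series with input arm Z1: Z_in = Z1 + (Z3 || Z2) = 30 + j472.8 Ω = 473.7∠86.4° Ω.

Z = 30 + j472.8 Ω = 473.7∠86.4° Ω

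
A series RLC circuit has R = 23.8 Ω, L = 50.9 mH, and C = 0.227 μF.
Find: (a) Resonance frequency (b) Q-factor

Step 1 — Resonance condition Im(Z)=0 gives ω₀ = 1/√(LC).
Step 2 — ω₀ = 1/√(0.0509·2.27e-07) = 9303 rad/s.
Step 3 — f₀ = ω₀/(2π) = 1481 Hz.
Step 4 — Series Q: Q = ω₀L/R = 9303·0.0509/23.8 = 19.9.

(a) f₀ = 1481 Hz  (b) Q = 19.9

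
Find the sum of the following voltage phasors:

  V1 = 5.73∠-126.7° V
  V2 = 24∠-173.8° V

Step 1 — Convert each phasor to rectangular form:
  V1 = 5.73·(cos(-126.7°) + j·sin(-126.7°)) = -3.424 - j4.594 V
  V2 = 24·(cos(-173.8°) + j·sin(-173.8°)) = -23.86 - j2.592 V
Step 2 — Sum components: V_total = -27.28 - j7.186 V.
Step 3 — Convert to polar: |V_total| = 28.21 V, ∠V_total = -165.2°.

V_total = 28.21∠-165.2° V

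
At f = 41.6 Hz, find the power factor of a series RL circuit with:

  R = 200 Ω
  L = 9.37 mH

Step 1 — Angular frequency: ω = 2π·f = 2π·41.6 = 261.4 rad/s.
Step 2 — Component impedances:
  R: Z = R = 200 Ω
  L: Z = jωL = j·261.4·0.00937 = 0 + j2.449 Ω
Step 3 — Series combination: Z_total = R + L = 200 + j2.449 Ω = 200∠0.7° Ω.
Step 4 — Power factor: PF = cos(φ) = Re(Z)/|Z| = 200/200.015 = 0.9999.
Step 5 — Type: Im(Z) = 2.449 ⇒ lagging (phase φ = 0.7°).

PF = 0.9999 (lagging, φ = 0.7°)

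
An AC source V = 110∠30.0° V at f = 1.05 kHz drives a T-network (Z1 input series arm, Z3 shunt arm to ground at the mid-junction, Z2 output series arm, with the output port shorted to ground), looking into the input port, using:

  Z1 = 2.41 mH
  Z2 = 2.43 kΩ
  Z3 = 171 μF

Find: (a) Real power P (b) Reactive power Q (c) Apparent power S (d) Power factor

Step 1 — Angular frequency: ω = 2π·f = 2π·1050 = 6597 rad/s.
Step 2 — Component impedances:
  Z1: Z = jωL = j·6597·0.00241 = 0 + j15.9 Ω
  Z2: Z = R = 2430 Ω
  Z3: Z = 1/(jωC) = -j/(ω·C) = 0 - j0.8864 Ω
Step 3 — With the output port shorted to ground, the output series arm Z2 runs from the junction to ground; the shunt arm Z3 also runs from the junction to ground. They appear in parallel: Z3 || Z2 = 0.0003233 - j0.8864 Ω.
Step 4 — Series with input arm Z1: Z_in = Z1 + (Z3 || Z2) = 0.0003233 + j15.01 Ω = 15.01∠90.0° Ω.
Step 5 — Source phasor: V = 110∠30.0° V = 95.26 + j55 V.
Step 6 — Current: I = V / Z = 3.664 - j6.345 A = 7.327∠-60.0° A.
Step 7 — Complex power: S = V·I* = 0.01736 + j806 VA.
Step 8 — Real power: P = Re(S) = 0.01736 W.
Step 9 — Reactive power: Q = Im(S) = 806 VAR.
Step 10 — Apparent power: |S| = 806 VA.
Step 11 — Power factor: PF = P/|S| = 2.154e-05 (lagging).

(a) P = 0.01736 W  (b) Q = 806 VAR  (c) S = 806 VA  (d) PF = 2.154e-05 (lagging)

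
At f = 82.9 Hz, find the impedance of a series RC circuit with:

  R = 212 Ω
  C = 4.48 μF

Step 1 — Angular frequency: ω = 2π·f = 2π·82.9 = 520.9 rad/s.
Step 2 — Component impedances:
  R: Z = R = 212 Ω
  C: Z = 1/(jωC) = -j/(ω·C) = 0 - j428.5 Ω
Step 3 — Series combination: Z_total = R + C = 212 - j428.5 Ω = 478.1∠-63.7° Ω.

Z = 212 - j428.5 Ω = 478.1∠-63.7° Ω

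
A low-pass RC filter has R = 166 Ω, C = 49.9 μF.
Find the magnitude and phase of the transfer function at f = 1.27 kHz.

Step 1 — Angular frequency: ω = 2π·1270 = 7980 rad/s.
Step 2 — Transfer function: H(jω) = 1/(1 + jωRC).
Step 3 — Denominator: 1 + jωRC = 1 + j·7980·166·4.99e-05 = 1 + j66.1.
Step 4 — H = 0.0002288 - j0.01513.
Step 5 — Magnitude: |H| = 0.01513 (-36.4 dB); phase: φ = -89.1°.

|H| = 0.01513 (-36.4 dB), φ = -89.1°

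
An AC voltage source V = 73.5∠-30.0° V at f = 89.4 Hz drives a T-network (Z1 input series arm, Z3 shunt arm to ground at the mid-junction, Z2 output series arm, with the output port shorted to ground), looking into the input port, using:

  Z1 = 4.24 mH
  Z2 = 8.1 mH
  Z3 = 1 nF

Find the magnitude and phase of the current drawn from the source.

Step 1 — Angular frequency: ω = 2π·f = 2π·89.4 = 561.7 rad/s.
Step 2 — Component impedances:
  Z1: Z = jωL = j·561.7·0.00424 = 0 + j2.382 Ω
  Z2: Z = jωL = j·561.7·0.0081 = 0 + j4.55 Ω
  Z3: Z = 1/(jωC) = -j/(ω·C) = 0 - j1.78e+06 Ω
Step 3 — With the output port shorted to ground, the output series arm Z2 runs from the junction to ground; the shunt arm Z3 also runs from the junction to ground. They appear in parallel: Z3 || Z2 = 0 + j4.55 Ω.
Step 4 — Series with input arm Z1: Z_in = Z1 + (Z3 || Z2) = 0 + j6.932 Ω = 6.932∠90.0° Ω.
Step 5 — Source phasor: V = 73.5∠-30.0° V = 63.65 - j36.75 V.
Step 6 — Ohm's law: I = V / Z_total = (63.65 - j36.75) / (0 + j6.932) = -5.302 - j9.183 A.
Step 7 — Convert to polar: |I| = 10.6 A, ∠I = -120.0°.

I = 10.6∠-120.0° A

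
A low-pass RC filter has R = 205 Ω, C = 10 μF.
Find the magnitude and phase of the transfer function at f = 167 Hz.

Step 1 — Angular frequency: ω = 2π·167 = 1049 rad/s.
Step 2 — Transfer function: H(jω) = 1/(1 + jωRC).
Step 3 — Denominator: 1 + jωRC = 1 + j·1049·205·1e-05 = 1 + j2.151.
Step 4 — H = 0.1777 - j0.3823.
Step 5 — Magnitude: |H| = 0.4216 (-7.5 dB); phase: φ = -65.1°.

|H| = 0.4216 (-7.5 dB), φ = -65.1°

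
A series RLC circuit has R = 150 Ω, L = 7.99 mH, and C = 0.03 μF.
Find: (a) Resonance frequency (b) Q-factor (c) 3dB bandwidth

Step 1 — Resonance: ω₀ = 1/√(LC) = 1/√(0.00799·3e-08) = 6.459e+04 rad/s.
Step 2 — f₀ = ω₀/(2π) = 1.028e+04 Hz.
Step 3 — Series Q: Q = ω₀L/R = 6.459e+04·0.00799/150 = 3.44.
Step 4 — Bandwidth: Δω = ω₀/Q = 1.877e+04 rad/s; BW = Δω/(2π) = 2988 Hz.

(a) f₀ = 1.028e+04 Hz  (b) Q = 3.44  (c) BW = 2988 Hz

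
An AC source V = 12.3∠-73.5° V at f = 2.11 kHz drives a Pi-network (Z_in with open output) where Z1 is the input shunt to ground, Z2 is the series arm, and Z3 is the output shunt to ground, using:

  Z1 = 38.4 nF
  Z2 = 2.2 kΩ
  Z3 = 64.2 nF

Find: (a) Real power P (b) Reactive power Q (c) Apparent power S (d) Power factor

Step 1 — Angular frequency: ω = 2π·f = 2π·2110 = 1.326e+04 rad/s.
Step 2 — Component impedances:
  Z1: Z = 1/(jωC) = -j/(ω·C) = 0 - j1964 Ω
  Z2: Z = R = 2200 Ω
  Z3: Z = 1/(jωC) = -j/(ω·C) = 0 - j1175 Ω
Step 3 — With open output, the series arm Z2 and the output shunt Z3 appear in series to ground: Z2 + Z3 = 2200 - j1175 Ω.
Step 4 — Parallel with input shunt Z1: Z_in = Z1 || (Z2 + Z3) = 577.7 - j1140 Ω = 1278∠-63.1° Ω.
Step 5 — Source phasor: V = 12.3∠-73.5° V = 3.493 - j11.79 V.
Step 6 — Current: I = V / Z = 0.009467 - j0.001733 A = 0.009624∠-10.4° A.
Step 7 — Complex power: S = V·I* = 0.05351 - j0.1056 VA.
Step 8 — Real power: P = Re(S) = 0.05351 W.
Step 9 — Reactive power: Q = Im(S) = -0.1056 VAR.
Step 10 — Apparent power: |S| = 0.1184 VA.
Step 11 — Power factor: PF = P/|S| = 0.452 (leading).

(a) P = 0.05351 W  (b) Q = -0.1056 VAR  (c) S = 0.1184 VA  (d) PF = 0.452 (leading)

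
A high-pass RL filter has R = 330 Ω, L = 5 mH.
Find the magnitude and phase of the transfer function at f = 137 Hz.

Step 1 — Angular frequency: ω = 2π·137 = 860.8 rad/s.
Step 2 — Transfer function: H(jω) = jωL/(R + jωL).
Step 3 — Numerator jωL = j·4.304; denominator R + jωL = 330 + j4.304.
Step 4 — H = 0.0001701 + j0.01304.
Step 5 — Magnitude: |H| = 0.01304 (-37.7 dB); phase: φ = 89.3°.

|H| = 0.01304 (-37.7 dB), φ = 89.3°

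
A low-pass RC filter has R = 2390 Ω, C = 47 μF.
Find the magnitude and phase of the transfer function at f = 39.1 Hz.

Step 1 — Angular frequency: ω = 2π·39.1 = 245.7 rad/s.
Step 2 — Transfer function: H(jω) = 1/(1 + jωRC).
Step 3 — Denominator: 1 + jωRC = 1 + j·245.7·2390·4.7e-05 = 1 + j27.6.
Step 4 — H = 0.001311 - j0.03619.
Step 5 — Magnitude: |H| = 0.03621 (-28.8 dB); phase: φ = -87.9°.

|H| = 0.03621 (-28.8 dB), φ = -87.9°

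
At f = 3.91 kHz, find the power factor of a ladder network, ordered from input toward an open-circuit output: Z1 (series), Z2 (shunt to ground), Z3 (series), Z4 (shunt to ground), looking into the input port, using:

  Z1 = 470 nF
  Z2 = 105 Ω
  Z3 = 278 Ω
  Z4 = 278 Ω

Step 1 — Angular frequency: ω = 2π·f = 2π·3910 = 2.457e+04 rad/s.
Step 2 — Component impedances:
  Z1: Z = 1/(jωC) = -j/(ω·C) = 0 - j86.61 Ω
  Z2: Z = R = 105 Ω
  Z3: Z = R = 278 Ω
  Z4: Z = R = 278 Ω
Step 3 — Ladder network (open output): work backward from the far end, alternating series and parallel combinations. Z_in = 88.32 - j86.61 Ω = 123.7∠-44.4° Ω.
Step 4 — Power factor: PF = cos(φ) = Re(Z)/|Z| = 88.32/123.7 = 0.714.
Step 5 — Type: Im(Z) = -86.61 ⇒ leading (phase φ = -44.4°).

PF = 0.714 (leading, φ = -44.4°)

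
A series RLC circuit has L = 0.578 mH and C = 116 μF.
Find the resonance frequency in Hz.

Step 1 — Resonance condition Im(Z)=0 gives ω₀ = 1/√(LC).
Step 2 — ω₀ = 1/√(0.000578·0.000116) = 3862 rad/s.
Step 3 — f₀ = ω₀/(2π) = 614.6 Hz.

f₀ = 614.6 Hz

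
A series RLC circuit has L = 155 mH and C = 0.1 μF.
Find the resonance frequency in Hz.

Step 1 — Resonance condition Im(Z)=0 gives ω₀ = 1/√(LC).
Step 2 — ω₀ = 1/√(0.155·1e-07) = 8032 rad/s.
Step 3 — f₀ = ω₀/(2π) = 1278 Hz.

f₀ = 1278 Hz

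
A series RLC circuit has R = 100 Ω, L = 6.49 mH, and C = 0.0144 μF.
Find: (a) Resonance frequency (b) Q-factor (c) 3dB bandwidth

Step 1 — Resonance: ω₀ = 1/√(LC) = 1/√(0.00649·1.44e-08) = 1.034e+05 rad/s.
Step 2 — f₀ = ω₀/(2π) = 1.646e+04 Hz.
Step 3 — Series Q: Q = ω₀L/R = 1.034e+05·0.00649/100 = 6.713.
Step 4 — Bandwidth: Δω = ω₀/Q = 1.541e+04 rad/s; BW = Δω/(2π) = 2452 Hz.

(a) f₀ = 1.646e+04 Hz  (b) Q = 6.713  (c) BW = 2452 Hz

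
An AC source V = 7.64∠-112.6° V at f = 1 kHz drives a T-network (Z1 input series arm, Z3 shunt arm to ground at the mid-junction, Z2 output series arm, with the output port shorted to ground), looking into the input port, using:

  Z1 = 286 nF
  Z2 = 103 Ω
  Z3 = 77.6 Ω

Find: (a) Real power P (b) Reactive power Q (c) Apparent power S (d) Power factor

Step 1 — Angular frequency: ω = 2π·f = 2π·1000 = 6283 rad/s.
Step 2 — Component impedances:
  Z1: Z = 1/(jωC) = -j/(ω·C) = 0 - j556.5 Ω
  Z2: Z = R = 103 Ω
  Z3: Z = R = 77.6 Ω
Step 3 — With the output port shorted to ground, the output series arm Z2 runs from the junction to ground; the shunt arm Z3 also runs from the junction to ground. They appear in parallel: Z3 || Z2 = 44.26 Ω.
Step 4 — Series with input arm Z1: Z_in = Z1 + (Z3 || Z2) = 44.26 - j556.5 Ω = 558.2∠-85.5° Ω.
Step 5 — Source phasor: V = 7.64∠-112.6° V = -2.936 - j7.053 V.
Step 6 — Current: I = V / Z = 0.01218 - j0.006245 A = 0.01369∠-27.1° A.
Step 7 — Complex power: S = V·I* = 0.008289 - j0.1042 VA.
Step 8 — Real power: P = Re(S) = 0.008289 W.
Step 9 — Reactive power: Q = Im(S) = -0.1042 VAR.
Step 10 — Apparent power: |S| = 0.1046 VA.
Step 11 — Power factor: PF = P/|S| = 0.07928 (leading).

(a) P = 0.008289 W  (b) Q = -0.1042 VAR  (c) S = 0.1046 VA  (d) PF = 0.07928 (leading)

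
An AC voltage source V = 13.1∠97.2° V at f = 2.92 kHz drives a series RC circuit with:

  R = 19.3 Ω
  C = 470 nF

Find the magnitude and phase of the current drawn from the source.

Step 1 — Angular frequency: ω = 2π·f = 2π·2920 = 1.835e+04 rad/s.
Step 2 — Component impedances:
  R: Z = R = 19.3 Ω
  C: Z = 1/(jωC) = -j/(ω·C) = 0 - j116 Ω
Step 3 — Series combination: Z_total = R + C = 19.3 - j116 Ω = 117.6∠-80.6° Ω.
Step 4 — Source phasor: V = 13.1∠97.2° V = -1.642 + j13 V.
Step 5 — Ohm's law: I = V / Z_total = (-1.642 + j13) / (19.3 - j116) = -0.1113 + j0.004372 A.
Step 6 — Convert to polar: |I| = 0.1114 A, ∠I = 177.8°.

I = 0.1114∠177.8° A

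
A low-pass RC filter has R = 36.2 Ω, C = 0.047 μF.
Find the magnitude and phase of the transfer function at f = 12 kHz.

Step 1 — Angular frequency: ω = 2π·1.2e+04 = 7.54e+04 rad/s.
Step 2 — Transfer function: H(jω) = 1/(1 + jωRC).
Step 3 — Denominator: 1 + jωRC = 1 + j·7.54e+04·36.2·4.7e-08 = 1 + j0.1283.
Step 4 — H = 0.9838 - j0.1262.
Step 5 — Magnitude: |H| = 0.9919 (-0.1 dB); phase: φ = -7.3°.

|H| = 0.9919 (-0.1 dB), φ = -7.3°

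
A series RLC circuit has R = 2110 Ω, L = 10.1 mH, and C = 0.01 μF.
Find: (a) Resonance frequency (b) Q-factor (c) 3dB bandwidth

Step 1 — Resonance: ω₀ = 1/√(LC) = 1/√(0.0101·1e-08) = 9.95e+04 rad/s.
Step 2 — f₀ = ω₀/(2π) = 1.584e+04 Hz.
Step 3 — Series Q: Q = ω₀L/R = 9.95e+04·0.0101/2110 = 0.4763.
Step 4 — Bandwidth: Δω = ω₀/Q = 2.089e+05 rad/s; BW = Δω/(2π) = 3.325e+04 Hz.

(a) f₀ = 1.584e+04 Hz  (b) Q = 0.4763  (c) BW = 3.325e+04 Hz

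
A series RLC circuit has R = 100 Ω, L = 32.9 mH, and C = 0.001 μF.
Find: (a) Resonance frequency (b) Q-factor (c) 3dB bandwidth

Step 1 — Resonance condition Im(Z)=0 gives ω₀ = 1/√(LC).
Step 2 — ω₀ = 1/√(0.0329·1e-09) = 1.743e+05 rad/s.
Step 3 — f₀ = ω₀/(2π) = 2.775e+04 Hz.
Step 4 — Series Q: Q = ω₀L/R = 1.743e+05·0.0329/100 = 57.36.
Step 5 — 3dB bandwidth: Δω = ω₀/Q = 3040 rad/s; BW = Δω/(2π) = 483.8 Hz.

(a) f₀ = 2.775e+04 Hz  (b) Q = 57.36  (c) BW = 483.8 Hz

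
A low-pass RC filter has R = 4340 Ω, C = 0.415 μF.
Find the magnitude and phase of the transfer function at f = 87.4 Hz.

Step 1 — Angular frequency: ω = 2π·87.4 = 549.2 rad/s.
Step 2 — Transfer function: H(jω) = 1/(1 + jωRC).
Step 3 — Denominator: 1 + jωRC = 1 + j·549.2·4340·4.15e-07 = 1 + j0.9891.
Step 4 — H = 0.5055 - j0.5.
Step 5 — Magnitude: |H| = 0.711 (-3.0 dB); phase: φ = -44.7°.

|H| = 0.711 (-3.0 dB), φ = -44.7°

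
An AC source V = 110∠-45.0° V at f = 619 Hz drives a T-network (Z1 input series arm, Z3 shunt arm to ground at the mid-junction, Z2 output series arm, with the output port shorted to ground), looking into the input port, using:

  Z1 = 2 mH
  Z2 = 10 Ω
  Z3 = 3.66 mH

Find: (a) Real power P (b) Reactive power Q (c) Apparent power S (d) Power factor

Step 1 — Angular frequency: ω = 2π·f = 2π·619 = 3889 rad/s.
Step 2 — Component impedances:
  Z1: Z = jωL = j·3889·0.002 = 0 + j7.779 Ω
  Z2: Z = R = 10 Ω
  Z3: Z = jωL = j·3889·0.00366 = 0 + j14.23 Ω
Step 3 — With the output port shorted to ground, the output series arm Z2 runs from the junction to ground; the shunt arm Z3 also runs from the junction to ground. They appear in parallel: Z3 || Z2 = 6.696 + j4.704 Ω.
Step 4 — Series with input arm Z1: Z_in = Z1 + (Z3 || Z2) = 6.696 + j12.48 Ω = 14.16∠61.8° Ω.
Step 5 — Source phasor: V = 110∠-45.0° V = 77.78 - j77.78 V.
Step 6 — Current: I = V / Z = -2.243 - j7.435 A = 7.766∠-106.8° A.
Step 7 — Complex power: S = V·I* = 403.8 + j752.8 VA.
Step 8 — Real power: P = Re(S) = 403.8 W.
Step 9 — Reactive power: Q = Im(S) = 752.8 VAR.
Step 10 — Apparent power: |S| = 854.2 VA.
Step 11 — Power factor: PF = P/|S| = 0.4727 (lagging).

(a) P = 403.8 W  (b) Q = 752.8 VAR  (c) S = 854.2 VA  (d) PF = 0.4727 (lagging)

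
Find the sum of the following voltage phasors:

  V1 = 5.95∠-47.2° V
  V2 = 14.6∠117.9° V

Step 1 — Convert each phasor to rectangular form:
  V1 = 5.95·(cos(-47.2°) + j·sin(-47.2°)) = 4.043 - j4.366 V
  V2 = 14.6·(cos(117.9°) + j·sin(117.9°)) = -6.832 + j12.9 V
Step 2 — Sum components: V_total = -2.789 + j8.537 V.
Step 3 — Convert to polar: |V_total| = 8.981 V, ∠V_total = 108.1°.

V_total = 8.981∠108.1° V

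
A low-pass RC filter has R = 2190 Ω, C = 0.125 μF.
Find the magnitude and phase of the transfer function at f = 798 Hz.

Step 1 — Angular frequency: ω = 2π·798 = 5014 rad/s.
Step 2 — Transfer function: H(jω) = 1/(1 + jωRC).
Step 3 — Denominator: 1 + jωRC = 1 + j·5014·2190·1.25e-07 = 1 + j1.373.
Step 4 — H = 0.3467 - j0.4759.
Step 5 — Magnitude: |H| = 0.5889 (-4.6 dB); phase: φ = -53.9°.

|H| = 0.5889 (-4.6 dB), φ = -53.9°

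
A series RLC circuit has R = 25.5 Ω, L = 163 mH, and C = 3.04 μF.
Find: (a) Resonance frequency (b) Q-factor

Step 1 — Resonance condition Im(Z)=0 gives ω₀ = 1/√(LC).
Step 2 — ω₀ = 1/√(0.163·3.04e-06) = 1421 rad/s.
Step 3 — f₀ = ω₀/(2π) = 226.1 Hz.
Step 4 — Series Q: Q = ω₀L/R = 1421·0.163/25.5 = 9.081.

(a) f₀ = 226.1 Hz  (b) Q = 9.081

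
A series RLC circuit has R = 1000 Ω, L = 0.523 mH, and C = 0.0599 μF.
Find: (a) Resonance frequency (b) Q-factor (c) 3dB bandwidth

Step 1 — Resonance: ω₀ = 1/√(LC) = 1/√(0.000523·5.99e-08) = 1.787e+05 rad/s.
Step 2 — f₀ = ω₀/(2π) = 2.844e+04 Hz.
Step 3 — Series Q: Q = ω₀L/R = 1.787e+05·0.000523/1000 = 0.09344.
Step 4 — Bandwidth: Δω = ω₀/Q = 1.912e+06 rad/s; BW = Δω/(2π) = 3.043e+05 Hz.

(a) f₀ = 2.844e+04 Hz  (b) Q = 0.09344  (c) BW = 3.043e+05 Hz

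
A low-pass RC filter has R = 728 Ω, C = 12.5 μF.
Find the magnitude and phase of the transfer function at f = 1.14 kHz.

Step 1 — Angular frequency: ω = 2π·1140 = 7163 rad/s.
Step 2 — Transfer function: H(jω) = 1/(1 + jωRC).
Step 3 — Denominator: 1 + jωRC = 1 + j·7163·728·1.25e-05 = 1 + j65.18.
Step 4 — H = 0.0002353 - j0.01534.
Step 5 — Magnitude: |H| = 0.01534 (-36.3 dB); phase: φ = -89.1°.

|H| = 0.01534 (-36.3 dB), φ = -89.1°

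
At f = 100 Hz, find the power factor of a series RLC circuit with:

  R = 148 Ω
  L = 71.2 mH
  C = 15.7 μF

Step 1 — Angular frequency: ω = 2π·f = 2π·100 = 628.3 rad/s.
Step 2 — Component impedances:
  R: Z = R = 148 Ω
  L: Z = jωL = j·628.3·0.0712 = 0 + j44.74 Ω
  C: Z = 1/(jωC) = -j/(ω·C) = 0 - j101.4 Ω
Step 3 — Series combination: Z_total = R + L + C = 148 - j56.64 Ω = 158.5∠-20.9° Ω.
Step 4 — Power factor: PF = cos(φ) = Re(Z)/|Z| = 148/158.4666 = 0.934.
Step 5 — Type: Im(Z) = -56.64 ⇒ leading (phase φ = -20.9°).

PF = 0.934 (leading, φ = -20.9°)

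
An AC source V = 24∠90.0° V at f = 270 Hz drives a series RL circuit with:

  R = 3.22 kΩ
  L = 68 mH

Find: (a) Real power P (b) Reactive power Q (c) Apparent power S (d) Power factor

Step 1 — Angular frequency: ω = 2π·f = 2π·270 = 1696 rad/s.
Step 2 — Component impedances:
  R: Z = R = 3220 Ω
  L: Z = jωL = j·1696·0.068 = 0 + j115.4 Ω
Step 3 — Series combination: Z_total = R + L = 3220 + j115.4 Ω = 3222∠2.1° Ω.
Step 4 — Source phasor: V = 24∠90.0° V = 0 + j24 V.
Step 5 — Current: I = V / Z = 0.0002667 + j0.007444 A = 0.007449∠87.9° A.
Step 6 — Complex power: S = V·I* = 0.1787 + j0.0064 VA.
Step 7 — Real power: P = Re(S) = 0.1787 W.
Step 8 — Reactive power: Q = Im(S) = 0.0064 VAR.
Step 9 — Apparent power: |S| = 0.1788 VA.
Step 10 — Power factor: PF = P/|S| = 0.9994 (lagging).

(a) P = 0.1787 W  (b) Q = 0.0064 VAR  (c) S = 0.1788 VA  (d) PF = 0.9994 (lagging)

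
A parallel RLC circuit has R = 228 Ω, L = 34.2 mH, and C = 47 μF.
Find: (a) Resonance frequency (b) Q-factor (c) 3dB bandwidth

Step 1 — Resonance: ω₀ = 1/√(LC) = 1/√(0.0342·4.7e-05) = 788.7 rad/s.
Step 2 — f₀ = ω₀/(2π) = 125.5 Hz.
Step 3 — Parallel Q: Q = R/(ω₀L) = 228/(788.7·0.0342) = 8.452.
Step 4 — Bandwidth: Δω = ω₀/Q = 93.32 rad/s; BW = Δω/(2π) = 14.85 Hz.

(a) f₀ = 125.5 Hz  (b) Q = 8.452  (c) BW = 14.85 Hz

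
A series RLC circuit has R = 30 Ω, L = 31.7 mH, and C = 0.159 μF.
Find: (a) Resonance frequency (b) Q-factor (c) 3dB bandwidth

Step 1 — Resonance: ω₀ = 1/√(LC) = 1/√(0.0317·1.59e-07) = 1.409e+04 rad/s.
Step 2 — f₀ = ω₀/(2π) = 2242 Hz.
Step 3 — Series Q: Q = ω₀L/R = 1.409e+04·0.0317/30 = 14.88.
Step 4 — Bandwidth: Δω = ω₀/Q = 946.4 rad/s; BW = Δω/(2π) = 150.6 Hz.

(a) f₀ = 2242 Hz  (b) Q = 14.88  (c) BW = 150.6 Hz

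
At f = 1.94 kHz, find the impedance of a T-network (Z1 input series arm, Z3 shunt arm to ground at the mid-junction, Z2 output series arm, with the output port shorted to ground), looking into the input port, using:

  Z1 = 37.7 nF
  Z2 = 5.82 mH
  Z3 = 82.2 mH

Step 1 — Angular frequency: ω = 2π·f = 2π·1940 = 1.219e+04 rad/s.
Step 2 — Component impedances:
  Z1: Z = 1/(jωC) = -j/(ω·C) = 0 - j2176 Ω
  Z2: Z = jωL = j·1.219e+04·0.00582 = 0 + j70.94 Ω
  Z3: Z = jωL = j·1.219e+04·0.0822 = 0 + j1002 Ω
Step 3 — With the output port shorted to ground, the output series arm Z2 runs from the junction to ground; the shunt arm Z3 also runs from the junction to ground. They appear in parallel: Z3 || Z2 = 0 + j66.25 Ω.
Step 4 — Series with input arm Z1: Z_in = Z1 + (Z3 || Z2) = 0 - j2110 Ω = 2110∠-90.0° Ω.

Z = 0 - j2110 Ω = 2110∠-90.0° Ω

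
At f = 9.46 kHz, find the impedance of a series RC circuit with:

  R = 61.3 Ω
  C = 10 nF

Step 1 — Angular frequency: ω = 2π·f = 2π·9460 = 5.944e+04 rad/s.
Step 2 — Component impedances:
  R: Z = R = 61.3 Ω
  C: Z = 1/(jωC) = -j/(ω·C) = 0 - j1682 Ω
Step 3 — Series combination: Z_total = R + C = 61.3 - j1682 Ω = 1684∠-87.9° Ω.

Z = 61.3 - j1682 Ω = 1684∠-87.9° Ω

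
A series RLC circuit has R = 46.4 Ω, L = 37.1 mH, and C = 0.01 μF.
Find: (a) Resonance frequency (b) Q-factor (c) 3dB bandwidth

Step 1 — Resonance: ω₀ = 1/√(LC) = 1/√(0.0371·1e-08) = 5.192e+04 rad/s.
Step 2 — f₀ = ω₀/(2π) = 8263 Hz.
Step 3 — Series Q: Q = ω₀L/R = 5.192e+04·0.0371/46.4 = 41.51.
Step 4 — Bandwidth: Δω = ω₀/Q = 1251 rad/s; BW = Δω/(2π) = 199.1 Hz.

(a) f₀ = 8263 Hz  (b) Q = 41.51  (c) BW = 199.1 Hz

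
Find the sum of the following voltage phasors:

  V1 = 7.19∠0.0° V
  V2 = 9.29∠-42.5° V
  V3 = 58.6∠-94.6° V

Step 1 — Convert each phasor to rectangular form:
  V1 = 7.19·(cos(0.0°) + j·sin(0.0°)) = 7.19 V
  V2 = 9.29·(cos(-42.5°) + j·sin(-42.5°)) = 6.849 - j6.276 V
  V3 = 58.6·(cos(-94.6°) + j·sin(-94.6°)) = -4.7 - j58.41 V
Step 2 — Sum components: V_total = 9.34 - j64.69 V.
Step 3 — Convert to polar: |V_total| = 65.36 V, ∠V_total = -81.8°.

V_total = 65.36∠-81.8° V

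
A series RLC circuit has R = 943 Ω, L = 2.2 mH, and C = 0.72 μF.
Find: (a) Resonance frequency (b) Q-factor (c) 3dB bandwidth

Step 1 — Resonance: ω₀ = 1/√(LC) = 1/√(0.0022·7.2e-07) = 2.513e+04 rad/s.
Step 2 — f₀ = ω₀/(2π) = 3999 Hz.
Step 3 — Series Q: Q = ω₀L/R = 2.513e+04·0.0022/943 = 0.05862.
Step 4 — Bandwidth: Δω = ω₀/Q = 4.286e+05 rad/s; BW = Δω/(2π) = 6.822e+04 Hz.

(a) f₀ = 3999 Hz  (b) Q = 0.05862  (c) BW = 6.822e+04 Hz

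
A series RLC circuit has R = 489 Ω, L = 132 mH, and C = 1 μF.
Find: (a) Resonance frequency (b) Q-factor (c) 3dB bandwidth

Step 1 — Resonance: ω₀ = 1/√(LC) = 1/√(0.132·1e-06) = 2752 rad/s.
Step 2 — f₀ = ω₀/(2π) = 438.1 Hz.
Step 3 — Series Q: Q = ω₀L/R = 2752·0.132/489 = 0.743.
Step 4 — Bandwidth: Δω = ω₀/Q = 3705 rad/s; BW = Δω/(2π) = 589.6 Hz.

(a) f₀ = 438.1 Hz  (b) Q = 0.743  (c) BW = 589.6 Hz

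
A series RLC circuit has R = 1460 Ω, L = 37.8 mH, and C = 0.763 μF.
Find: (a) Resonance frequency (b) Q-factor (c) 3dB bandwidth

Step 1 — Resonance condition Im(Z)=0 gives ω₀ = 1/√(LC).
Step 2 — ω₀ = 1/√(0.0378·7.63e-07) = 5888 rad/s.
Step 3 — f₀ = ω₀/(2π) = 937.2 Hz.
Step 4 — Series Q: Q = ω₀L/R = 5888·0.0378/1460 = 0.1525.
Step 5 — 3dB bandwidth: Δω = ω₀/Q = 3.862e+04 rad/s; BW = Δω/(2π) = 6147 Hz.

(a) f₀ = 937.2 Hz  (b) Q = 0.1525  (c) BW = 6147 Hz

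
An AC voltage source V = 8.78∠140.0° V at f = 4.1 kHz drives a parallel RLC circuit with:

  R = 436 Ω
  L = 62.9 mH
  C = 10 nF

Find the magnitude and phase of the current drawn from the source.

Step 1 — Angular frequency: ω = 2π·f = 2π·4100 = 2.576e+04 rad/s.
Step 2 — Component impedances:
  R: Z = R = 436 Ω
  L: Z = jωL = j·2.576e+04·0.0629 = 0 + j1620 Ω
  C: Z = 1/(jωC) = -j/(ω·C) = 0 - j3882 Ω
Step 3 — Parallel combination: 1/Z_total = 1/R + 1/L + 1/C; Z_total = 425.5 + j66.71 Ω = 430.7∠8.9° Ω.
Step 4 — Source phasor: V = 8.78∠140.0° V = -6.726 + j5.644 V.
Step 5 — Ohm's law: I = V / Z_total = (-6.726 + j5.644) / (425.5 + j66.71) = -0.0134 + j0.01536 A.
Step 6 — Convert to polar: |I| = 0.02038 A, ∠I = 131.1°.

I = 0.02038∠131.1° A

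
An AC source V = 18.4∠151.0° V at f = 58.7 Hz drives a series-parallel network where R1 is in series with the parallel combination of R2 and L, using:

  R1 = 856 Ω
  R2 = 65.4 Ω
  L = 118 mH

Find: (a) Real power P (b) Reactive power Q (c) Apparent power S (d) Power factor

Step 1 — Angular frequency: ω = 2π·f = 2π·58.7 = 368.8 rad/s.
Step 2 — Component impedances:
  R1: Z = R = 856 Ω
  R2: Z = R = 65.4 Ω
  L: Z = jωL = j·368.8·0.118 = 0 + j43.52 Ω
Step 3 — Parallel branch: R2 || L = 1/(1/R2 + 1/L) = 20.07 + j30.16 Ω.
Step 4 — Series with R1: Z_total = R1 + (R2 || L) = 876.1 + j30.16 Ω = 876.6∠2.0° Ω.
Step 5 — Source phasor: V = 18.4∠151.0° V = -16.09 + j8.92 V.
Step 6 — Current: I = V / Z = -0.018 + j0.0108 A = 0.02099∠149.0° A.
Step 7 — Complex power: S = V·I* = 0.386 + j0.01329 VA.
Step 8 — Real power: P = Re(S) = 0.386 W.
Step 9 — Reactive power: Q = Im(S) = 0.01329 VAR.
Step 10 — Apparent power: |S| = 0.3862 VA.
Step 11 — Power factor: PF = P/|S| = 0.9994 (lagging).

(a) P = 0.386 W  (b) Q = 0.01329 VAR  (c) S = 0.3862 VA  (d) PF = 0.9994 (lagging)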